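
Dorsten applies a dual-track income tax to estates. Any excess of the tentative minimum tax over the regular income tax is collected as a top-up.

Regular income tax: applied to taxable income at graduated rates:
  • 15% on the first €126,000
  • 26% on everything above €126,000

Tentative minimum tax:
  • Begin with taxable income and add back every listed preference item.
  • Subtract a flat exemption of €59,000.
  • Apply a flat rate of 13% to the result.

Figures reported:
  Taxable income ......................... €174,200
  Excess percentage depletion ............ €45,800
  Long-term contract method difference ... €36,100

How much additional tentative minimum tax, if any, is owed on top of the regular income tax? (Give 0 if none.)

€0

Tentative minimum tax:
  Adjusted income: €174,200 + €45,800 + €36,100 = €256,100
  Less exemption €59,000 → base €197,100
  €197,100 × 13% = €25,623

Regular income tax:
  €126,000 × 15% = €18,900
  €48,200 × 26% = €12,532
  → €31,432

€25,623 ≤ €31,432, so no add-on is due.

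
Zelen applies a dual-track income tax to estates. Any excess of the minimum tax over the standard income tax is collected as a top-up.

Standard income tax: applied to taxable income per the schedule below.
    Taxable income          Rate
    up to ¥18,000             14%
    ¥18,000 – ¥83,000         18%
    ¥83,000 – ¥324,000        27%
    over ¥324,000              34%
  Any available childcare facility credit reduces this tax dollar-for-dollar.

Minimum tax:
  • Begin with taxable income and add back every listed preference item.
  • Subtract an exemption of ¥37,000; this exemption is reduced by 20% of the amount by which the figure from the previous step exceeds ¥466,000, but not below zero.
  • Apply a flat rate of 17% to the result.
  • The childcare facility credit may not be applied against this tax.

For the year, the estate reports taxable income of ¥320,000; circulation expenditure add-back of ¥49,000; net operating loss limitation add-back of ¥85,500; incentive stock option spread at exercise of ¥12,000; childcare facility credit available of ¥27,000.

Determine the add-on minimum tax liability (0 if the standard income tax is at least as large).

¥21,822

Minimum tax:
  Adjusted income: ¥320,000 + ¥49,000 + ¥85,500 + ¥12,000 = ¥466,500
  Exemption: ¥37,000 − 20% × (¥466,500 − ¥466,000) = ¥37,000 − ¥100 = ¥36,900
  Base: ¥466,500 − ¥36,900 = ¥429,600
  ¥429,600 × 17% = ¥73,032

Standard income tax:
  ¥18,000 × 14% = ¥2,520
  ¥65,000 × 18% = ¥11,700
  ¥237,000 × 27% = ¥63,990
  → ¥78,210
  Less childcare facility credit ¥27,000 → ¥51,210

Excess of minimum tax over standard income tax: ¥73,032 − ¥51,210 = ¥21,822.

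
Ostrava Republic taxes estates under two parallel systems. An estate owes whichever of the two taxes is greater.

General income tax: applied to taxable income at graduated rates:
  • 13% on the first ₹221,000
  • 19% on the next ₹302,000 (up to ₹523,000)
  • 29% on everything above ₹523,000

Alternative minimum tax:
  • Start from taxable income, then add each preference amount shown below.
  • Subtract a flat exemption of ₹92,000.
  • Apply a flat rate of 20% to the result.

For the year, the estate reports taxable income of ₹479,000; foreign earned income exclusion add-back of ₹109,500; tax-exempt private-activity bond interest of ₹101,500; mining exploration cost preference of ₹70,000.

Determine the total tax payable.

₹133,600

Alternative minimum tax:
  Adjusted income: ₹479,000 + ₹109,500 + ₹101,500 + ₹70,000 = ₹760,000
  Less exemption ₹92,000 → base ₹668,000
  ₹668,000 × 20% = ₹133,600

General income tax:
  ₹221,000 × 13% = ₹28,730
  ₹258,000 × 19% = ₹49,020
  → ₹77,750

₹133,600 > ₹77,750, so the alternative minimum tax is the binding amount.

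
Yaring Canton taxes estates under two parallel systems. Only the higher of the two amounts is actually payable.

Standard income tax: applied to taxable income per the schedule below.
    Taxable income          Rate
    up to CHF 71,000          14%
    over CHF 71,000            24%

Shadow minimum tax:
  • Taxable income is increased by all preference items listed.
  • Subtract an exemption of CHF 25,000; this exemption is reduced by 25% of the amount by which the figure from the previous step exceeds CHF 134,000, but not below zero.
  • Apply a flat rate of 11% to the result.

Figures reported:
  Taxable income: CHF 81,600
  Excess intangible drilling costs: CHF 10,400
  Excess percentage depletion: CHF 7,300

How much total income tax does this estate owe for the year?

CHF 12,484

Standard income tax:
  CHF 71,000 × 14% = CHF 9,940
  CHF 10,600 × 24% = CHF 2,544
  → CHF 12,484

Shadow minimum tax:
  Adjusted income: CHF 81,600 + CHF 10,400 + CHF 7,300 = CHF 99,300
  Exemption: CHF 99,300 ≤ CHF 134,000, so full CHF 25,000 applies
  Base: CHF 99,300 − CHF 25,000 = CHF 74,300
  CHF 74,300 × 11% = CHF 8,173

CHF 12,484 > CHF 8,173, so the standard income tax governs.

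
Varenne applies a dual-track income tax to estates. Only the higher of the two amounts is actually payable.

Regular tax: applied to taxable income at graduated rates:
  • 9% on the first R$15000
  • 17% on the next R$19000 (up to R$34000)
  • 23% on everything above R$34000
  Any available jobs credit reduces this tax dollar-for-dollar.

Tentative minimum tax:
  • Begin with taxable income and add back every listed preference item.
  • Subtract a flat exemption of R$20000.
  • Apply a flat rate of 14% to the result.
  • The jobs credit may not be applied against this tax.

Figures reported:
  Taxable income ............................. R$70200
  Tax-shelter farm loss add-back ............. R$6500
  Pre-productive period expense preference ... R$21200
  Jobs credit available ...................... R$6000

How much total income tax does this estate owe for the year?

Regular tax:
  R$15000 × 9% = R$1350
  R$19000 × 17% = R$3230
  R$36200 × 23% = R$8326
  → R$12906
  Less jobs credit R$6000 → R$6906

Tentative minimum tax:
  Adjusted income: R$70200 + R$6500 + R$21200 = R$97900
  Less exemption R$20000 → base R$77900
  R$77900 × 14% = R$10906

R$10906 > R$6906, so the tentative minimum tax is the binding amount.

R$10906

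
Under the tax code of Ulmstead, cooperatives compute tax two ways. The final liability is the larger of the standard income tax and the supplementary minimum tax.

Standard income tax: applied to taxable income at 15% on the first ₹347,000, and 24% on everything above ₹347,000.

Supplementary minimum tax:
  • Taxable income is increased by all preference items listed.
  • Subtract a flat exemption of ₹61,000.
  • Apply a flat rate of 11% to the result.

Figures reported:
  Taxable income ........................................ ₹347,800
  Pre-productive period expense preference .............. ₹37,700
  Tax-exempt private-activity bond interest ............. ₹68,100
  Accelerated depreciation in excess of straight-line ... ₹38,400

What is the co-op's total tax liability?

₹52,242

Supplementary minimum tax:
  Adjusted income: ₹347,800 + ₹37,700 + ₹68,100 + ₹38,400 = ₹492,000
  Less exemption ₹61,000 → base ₹431,000
  ₹431,000 × 11% = ₹47,410

Standard income tax:
  ₹347,000 × 15% = ₹52,050
  ₹800 × 24% = ₹192
  → ₹52,242

₹52,242 > ₹47,410, so the standard income tax governs.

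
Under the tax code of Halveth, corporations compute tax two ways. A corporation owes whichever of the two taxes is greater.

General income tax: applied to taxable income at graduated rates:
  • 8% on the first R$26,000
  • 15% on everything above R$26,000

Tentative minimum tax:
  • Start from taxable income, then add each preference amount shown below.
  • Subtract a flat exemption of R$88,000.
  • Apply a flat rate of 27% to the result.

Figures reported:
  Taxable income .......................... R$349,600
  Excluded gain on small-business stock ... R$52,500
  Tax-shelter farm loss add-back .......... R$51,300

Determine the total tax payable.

R$98,658

Tentative minimum tax:
  Adjusted income: R$349,600 + R$52,500 + R$51,300 = R$453,400
  Less exemption R$88,000 → base R$365,400
  R$365,400 × 27% = R$98,658

General income tax:
  R$26,000 × 8% = R$2,080
  R$323,600 × 15% = R$48,540
  → R$50,620

R$98,658 > R$50,620, so the tentative minimum tax is the binding amount.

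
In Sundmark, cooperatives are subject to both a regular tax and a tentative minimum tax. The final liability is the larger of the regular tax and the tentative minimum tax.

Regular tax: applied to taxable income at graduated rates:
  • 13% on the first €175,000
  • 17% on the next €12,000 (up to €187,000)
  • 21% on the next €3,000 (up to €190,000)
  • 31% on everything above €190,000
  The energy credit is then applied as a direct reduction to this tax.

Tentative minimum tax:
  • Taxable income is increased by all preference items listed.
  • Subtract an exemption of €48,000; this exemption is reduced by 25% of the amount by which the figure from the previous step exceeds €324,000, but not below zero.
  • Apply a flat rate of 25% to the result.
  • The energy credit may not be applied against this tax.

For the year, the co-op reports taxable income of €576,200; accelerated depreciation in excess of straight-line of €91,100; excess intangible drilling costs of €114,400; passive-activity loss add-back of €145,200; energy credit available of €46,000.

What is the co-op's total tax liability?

Tentative minimum tax:
  Adjusted income: €576,200 + €91,100 + €114,400 + €145,200 = €926,900
  Exemption: 25% × (€926,900 − €324,000) = €150,725 ≥ €48,000, so the exemption is fully phased out
  Base: €926,900 − €0 = €926,900
  €926,900 × 25% = €231,725

Regular tax:
  €175,000 × 13% = €22,750
  €12,000 × 17% = €2,040
  €3,000 × 21% = €630
  €386,200 × 31% = €119,722
  → €145,142
  Less energy credit €46,000 → €99,142

€231,725 > €99,142, so the tentative minimum tax is the binding amount.

€231,725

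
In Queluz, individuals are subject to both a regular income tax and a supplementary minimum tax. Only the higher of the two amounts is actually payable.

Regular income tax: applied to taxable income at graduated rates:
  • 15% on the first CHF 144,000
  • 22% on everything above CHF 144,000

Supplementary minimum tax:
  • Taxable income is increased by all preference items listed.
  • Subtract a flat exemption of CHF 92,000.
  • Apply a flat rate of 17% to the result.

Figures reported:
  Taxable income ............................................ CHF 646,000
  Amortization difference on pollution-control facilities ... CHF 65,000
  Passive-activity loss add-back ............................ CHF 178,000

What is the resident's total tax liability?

Supplementary minimum tax:
  Adjusted income: CHF 646,000 + CHF 65,000 + CHF 178,000 = CHF 889,000
  Less exemption CHF 92,000 → base CHF 797,000
  CHF 797,000 × 17% = CHF 135,490

Regular income tax:
  CHF 144,000 × 15% = CHF 21,600
  CHF 502,000 × 22% = CHF 110,440
  → CHF 132,040

CHF 135,490 > CHF 132,040, so the supplementary minimum tax is the binding amount.

CHF 135,490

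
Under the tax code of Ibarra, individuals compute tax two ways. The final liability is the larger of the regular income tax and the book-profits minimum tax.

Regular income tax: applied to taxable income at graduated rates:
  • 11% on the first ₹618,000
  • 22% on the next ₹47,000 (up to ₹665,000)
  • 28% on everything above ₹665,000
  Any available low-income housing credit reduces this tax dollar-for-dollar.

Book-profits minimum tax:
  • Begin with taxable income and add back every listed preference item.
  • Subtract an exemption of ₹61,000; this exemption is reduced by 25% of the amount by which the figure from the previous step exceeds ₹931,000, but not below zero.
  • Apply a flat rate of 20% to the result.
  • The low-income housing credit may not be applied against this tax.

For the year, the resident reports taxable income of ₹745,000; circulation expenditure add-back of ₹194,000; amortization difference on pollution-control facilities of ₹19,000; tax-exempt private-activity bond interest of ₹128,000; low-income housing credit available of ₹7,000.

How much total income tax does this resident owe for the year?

Book-profits minimum tax:
  Adjusted income: ₹745,000 + ₹194,000 + ₹19,000 + ₹128,000 = ₹1,086,000
  Exemption: ₹61,000 − 25% × (₹1,086,000 − ₹931,000) = ₹61,000 − ₹38,750 = ₹22,250
  Base: ₹1,086,000 − ₹22,250 = ₹1,063,750
  ₹1,063,750 × 20% = ₹212,750

Regular income tax:
  ₹618,000 × 11% = ₹67,980
  ₹47,000 × 22% = ₹10,340
  ₹80,000 × 28% = ₹22,400
  → ₹100,720
  Less low-income housing credit ₹7,000 → ₹93,720

₹212,750 > ₹93,720, so the book-profits minimum tax is the binding amount.

₹212,750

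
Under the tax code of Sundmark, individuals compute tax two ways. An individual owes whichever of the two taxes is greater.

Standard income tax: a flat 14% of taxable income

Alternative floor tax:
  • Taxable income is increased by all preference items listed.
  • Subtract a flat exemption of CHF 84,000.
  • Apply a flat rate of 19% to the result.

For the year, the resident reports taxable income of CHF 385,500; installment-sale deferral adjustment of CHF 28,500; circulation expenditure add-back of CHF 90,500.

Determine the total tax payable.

Standard income tax:
  CHF 385,500 × 14% = CHF 53,970

Alternative floor tax:
  Adjusted income: CHF 385,500 + CHF 28,500 + CHF 90,500 = CHF 504,500
  Less exemption CHF 84,000 → base CHF 420,500
  CHF 420,500 × 19% = CHF 79,895

CHF 79,895 > CHF 53,970, so the alternative floor tax is the binding amount.

CHF 79,895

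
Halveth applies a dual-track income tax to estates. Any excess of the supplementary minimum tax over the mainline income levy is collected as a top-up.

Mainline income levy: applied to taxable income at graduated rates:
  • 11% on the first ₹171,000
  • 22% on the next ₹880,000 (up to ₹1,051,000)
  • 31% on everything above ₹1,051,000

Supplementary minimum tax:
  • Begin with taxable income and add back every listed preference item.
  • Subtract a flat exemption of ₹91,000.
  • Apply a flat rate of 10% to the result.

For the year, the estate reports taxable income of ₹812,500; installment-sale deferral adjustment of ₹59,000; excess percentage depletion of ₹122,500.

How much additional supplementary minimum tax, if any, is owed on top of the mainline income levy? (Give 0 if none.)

₹0

Mainline income levy:
  ₹171,000 × 11% = ₹18,810
  ₹641,500 × 22% = ₹141,130
  → ₹159,940

Supplementary minimum tax:
  Adjusted income: ₹812,500 + ₹59,000 + ₹122,500 = ₹994,000
  Less exemption ₹91,000 → base ₹903,000
  ₹903,000 × 10% = ₹90,300

₹90,300 ≤ ₹159,940, so no add-on is due.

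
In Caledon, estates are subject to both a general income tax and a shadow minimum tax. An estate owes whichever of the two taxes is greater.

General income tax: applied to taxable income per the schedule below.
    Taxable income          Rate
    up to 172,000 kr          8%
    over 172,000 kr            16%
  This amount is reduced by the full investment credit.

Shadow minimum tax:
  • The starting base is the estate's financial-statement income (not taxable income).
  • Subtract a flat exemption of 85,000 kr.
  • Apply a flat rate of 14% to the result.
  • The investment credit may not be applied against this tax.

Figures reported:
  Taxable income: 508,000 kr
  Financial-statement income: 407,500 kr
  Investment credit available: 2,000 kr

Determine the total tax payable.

65,520 kr

Shadow minimum tax:
  Base (financial-statement income): 407,500 kr
  Less exemption 85,000 kr → base 322,500 kr
  322,500 kr × 14% = 45,150 kr

General income tax:
  172,000 kr × 8% = 13,760 kr
  336,000 kr × 16% = 53,760 kr
  → 67,520 kr
  Less investment credit 2,000 kr → 65,520 kr

65,520 kr > 45,150 kr, so the general income tax governs.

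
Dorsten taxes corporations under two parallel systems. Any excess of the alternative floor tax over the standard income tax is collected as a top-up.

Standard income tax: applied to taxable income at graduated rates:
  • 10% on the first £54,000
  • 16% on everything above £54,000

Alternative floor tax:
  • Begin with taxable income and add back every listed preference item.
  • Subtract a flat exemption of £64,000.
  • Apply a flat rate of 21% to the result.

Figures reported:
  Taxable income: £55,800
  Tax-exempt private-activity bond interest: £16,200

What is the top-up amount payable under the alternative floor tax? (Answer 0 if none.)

£0

Alternative floor tax:
  Adjusted income: £55,800 + £16,200 = £72,000
  Less exemption £64,000 → base £8,000
  £8,000 × 21% = £1,680

Standard income tax:
  £54,000 × 10% = £5,400
  £1,800 × 16% = £288
  → £5,688

£1,680 ≤ £5,688, so no add-on is due.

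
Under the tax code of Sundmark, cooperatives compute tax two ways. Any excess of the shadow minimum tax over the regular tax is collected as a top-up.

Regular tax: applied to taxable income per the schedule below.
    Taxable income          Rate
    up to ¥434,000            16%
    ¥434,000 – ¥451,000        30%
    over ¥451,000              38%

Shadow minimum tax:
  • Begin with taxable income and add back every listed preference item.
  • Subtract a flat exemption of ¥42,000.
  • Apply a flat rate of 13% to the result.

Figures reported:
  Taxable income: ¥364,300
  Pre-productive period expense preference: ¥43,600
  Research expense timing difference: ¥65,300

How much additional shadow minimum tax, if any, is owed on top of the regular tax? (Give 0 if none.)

Shadow minimum tax:
  Adjusted income: ¥364,300 + ¥43,600 + ¥65,300 = ¥473,200
  Less exemption ¥42,000 → base ¥431,200
  ¥431,200 × 13% = ¥56,056

Regular tax:
  ¥364,300 × 16% = ¥58,288

¥56,056 ≤ ¥58,288, so no add-on is due.

¥0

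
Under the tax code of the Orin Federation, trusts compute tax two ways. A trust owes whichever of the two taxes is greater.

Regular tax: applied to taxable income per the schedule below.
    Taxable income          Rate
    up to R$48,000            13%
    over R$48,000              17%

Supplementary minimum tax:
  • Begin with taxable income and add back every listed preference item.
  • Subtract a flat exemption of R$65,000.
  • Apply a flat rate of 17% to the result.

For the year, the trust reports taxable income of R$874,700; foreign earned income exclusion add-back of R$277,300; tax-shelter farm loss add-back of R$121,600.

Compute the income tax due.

R$205,462

Regular tax:
  R$48,000 × 13% = R$6,240
  R$826,700 × 17% = R$140,539
  → R$146,779

Supplementary minimum tax:
  Adjusted income: R$874,700 + R$277,300 + R$121,600 = R$1,273,600
  Less exemption R$65,000 → base R$1,208,600
  R$1,208,600 × 17% = R$205,462

R$205,462 > R$146,779, so the supplementary minimum tax is the binding amount.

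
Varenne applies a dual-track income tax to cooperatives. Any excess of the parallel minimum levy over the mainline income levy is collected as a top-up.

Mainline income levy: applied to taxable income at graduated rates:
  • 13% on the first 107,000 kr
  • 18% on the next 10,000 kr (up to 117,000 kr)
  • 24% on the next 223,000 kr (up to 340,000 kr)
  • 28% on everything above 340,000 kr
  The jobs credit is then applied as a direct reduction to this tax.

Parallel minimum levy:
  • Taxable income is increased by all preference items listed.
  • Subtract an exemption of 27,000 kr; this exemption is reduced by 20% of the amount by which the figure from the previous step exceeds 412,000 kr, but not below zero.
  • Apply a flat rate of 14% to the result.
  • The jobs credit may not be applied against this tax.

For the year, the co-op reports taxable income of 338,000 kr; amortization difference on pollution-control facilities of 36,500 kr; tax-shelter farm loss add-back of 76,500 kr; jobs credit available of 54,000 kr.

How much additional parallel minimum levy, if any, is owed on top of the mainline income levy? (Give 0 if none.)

45,702 kr

Parallel minimum levy:
  Adjusted income: 338,000 kr + 36,500 kr + 76,500 kr = 451,000 kr
  Exemption: 27,000 kr − 20% × (451,000 kr − 412,000 kr) = 27,000 kr − 7,800 kr = 19,200 kr
  Base: 451,000 kr − 19,200 kr = 431,800 kr
  431,800 kr × 14% = 60,452 kr

Mainline income levy:
  107,000 kr × 13% = 13,910 kr
  10,000 kr × 18% = 1,800 kr
  221,000 kr × 24% = 53,040 kr
  → 68,750 kr
  Less jobs credit 54,000 kr → 14,750 kr

Excess of parallel minimum levy over mainline income levy: 60,452 kr − 14,750 kr = 45,702 kr.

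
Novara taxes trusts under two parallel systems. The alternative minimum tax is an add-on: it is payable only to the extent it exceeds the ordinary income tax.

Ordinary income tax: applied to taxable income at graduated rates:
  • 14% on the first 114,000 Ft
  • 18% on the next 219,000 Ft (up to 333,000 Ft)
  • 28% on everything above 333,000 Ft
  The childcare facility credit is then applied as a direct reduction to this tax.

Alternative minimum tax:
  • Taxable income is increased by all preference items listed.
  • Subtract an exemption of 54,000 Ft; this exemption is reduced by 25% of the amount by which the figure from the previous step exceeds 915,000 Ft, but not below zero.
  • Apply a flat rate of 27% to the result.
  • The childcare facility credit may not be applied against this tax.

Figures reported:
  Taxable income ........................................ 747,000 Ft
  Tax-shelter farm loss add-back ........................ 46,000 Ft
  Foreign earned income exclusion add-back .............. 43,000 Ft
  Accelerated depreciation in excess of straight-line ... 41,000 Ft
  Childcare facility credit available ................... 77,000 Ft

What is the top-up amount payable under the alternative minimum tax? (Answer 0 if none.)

Alternative minimum tax:
  Adjusted income: 747,000 Ft + 46,000 Ft + 43,000 Ft + 41,000 Ft = 877,000 Ft
  Exemption: 877,000 Ft ≤ 915,000 Ft, so full 54,000 Ft applies
  Base: 877,000 Ft − 54,000 Ft = 823,000 Ft
  823,000 Ft × 27% = 222,210 Ft

Ordinary income tax:
  114,000 Ft × 14% = 15,960 Ft
  219,000 Ft × 18% = 39,420 Ft
  414,000 Ft × 28% = 115,920 Ft
  → 171,300 Ft
  Less childcare facility credit 77,000 Ft → 94,300 Ft

Excess of alternative minimum tax over ordinary income tax: 222,210 Ft − 94,300 Ft = 127,910 Ft.

127,910 Ft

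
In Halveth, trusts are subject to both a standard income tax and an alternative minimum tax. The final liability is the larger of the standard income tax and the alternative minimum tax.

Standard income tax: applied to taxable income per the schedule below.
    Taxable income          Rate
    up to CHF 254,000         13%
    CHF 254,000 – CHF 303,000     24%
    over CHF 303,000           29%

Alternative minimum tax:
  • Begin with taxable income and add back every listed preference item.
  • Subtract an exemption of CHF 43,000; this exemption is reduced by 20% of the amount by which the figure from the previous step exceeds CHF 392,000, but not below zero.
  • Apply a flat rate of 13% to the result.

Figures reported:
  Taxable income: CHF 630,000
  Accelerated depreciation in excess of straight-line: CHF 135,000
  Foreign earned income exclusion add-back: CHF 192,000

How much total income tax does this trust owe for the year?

Alternative minimum tax:
  Adjusted income: CHF 630,000 + CHF 135,000 + CHF 192,000 = CHF 957,000
  Exemption: 20% × (CHF 957,000 − CHF 392,000) = CHF 113,000 ≥ CHF 43,000, so the exemption is fully phased out
  Base: CHF 957,000 − CHF 0 = CHF 957,000
  CHF 957,000 × 13% = CHF 124,410

Standard income tax:
  CHF 254,000 × 13% = CHF 33,020
  CHF 49,000 × 24% = CHF 11,760
  CHF 327,000 × 29% = CHF 94,830
  → CHF 139,610

CHF 139,610 > CHF 124,410, so the standard income tax governs.

CHF 139,610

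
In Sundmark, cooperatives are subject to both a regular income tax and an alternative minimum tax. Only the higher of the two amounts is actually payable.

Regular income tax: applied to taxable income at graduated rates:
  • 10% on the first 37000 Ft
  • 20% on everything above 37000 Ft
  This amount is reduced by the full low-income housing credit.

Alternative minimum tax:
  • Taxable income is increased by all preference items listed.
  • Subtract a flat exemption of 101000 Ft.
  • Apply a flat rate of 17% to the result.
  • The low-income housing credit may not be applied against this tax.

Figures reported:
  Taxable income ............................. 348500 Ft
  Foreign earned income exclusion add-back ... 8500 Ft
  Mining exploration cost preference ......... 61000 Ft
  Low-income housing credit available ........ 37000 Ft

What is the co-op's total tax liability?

53890 Ft

Alternative minimum tax:
  Adjusted income: 348500 Ft + 8500 Ft + 61000 Ft = 418000 Ft
  Less exemption 101000 Ft → base 317000 Ft
  317000 Ft × 17% = 53890 Ft

Regular income tax:
  37000 Ft × 10% = 3700 Ft
  311500 Ft × 20% = 62300 Ft
  → 66000 Ft
  Less low-income housing credit 37000 Ft → 29000 Ft

53890 Ft > 29000 Ft, so the alternative minimum tax is the binding amount.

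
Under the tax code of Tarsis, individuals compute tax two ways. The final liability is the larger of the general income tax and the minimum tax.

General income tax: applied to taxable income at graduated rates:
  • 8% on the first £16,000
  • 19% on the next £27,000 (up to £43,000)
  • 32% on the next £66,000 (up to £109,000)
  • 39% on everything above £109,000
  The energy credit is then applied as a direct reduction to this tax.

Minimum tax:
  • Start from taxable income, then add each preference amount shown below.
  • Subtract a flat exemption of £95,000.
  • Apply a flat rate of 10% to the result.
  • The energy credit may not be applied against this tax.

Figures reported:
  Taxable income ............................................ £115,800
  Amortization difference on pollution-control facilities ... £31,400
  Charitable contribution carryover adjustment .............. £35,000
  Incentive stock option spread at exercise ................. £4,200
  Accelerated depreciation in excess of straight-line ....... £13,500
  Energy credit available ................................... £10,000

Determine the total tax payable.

£20,182

General income tax:
  £16,000 × 8% = £1,280
  £27,000 × 19% = £5,130
  £66,000 × 32% = £21,120
  £6,800 × 39% = £2,652
  → £30,182
  Less energy credit £10,000 → £20,182

Minimum tax:
  Adjusted income: £115,800 + £31,400 + £35,000 + £4,200 + £13,500 = £199,900
  Less exemption £95,000 → base £104,900
  £104,900 × 10% = £10,490

£20,182 > £10,490, so the general income tax governs.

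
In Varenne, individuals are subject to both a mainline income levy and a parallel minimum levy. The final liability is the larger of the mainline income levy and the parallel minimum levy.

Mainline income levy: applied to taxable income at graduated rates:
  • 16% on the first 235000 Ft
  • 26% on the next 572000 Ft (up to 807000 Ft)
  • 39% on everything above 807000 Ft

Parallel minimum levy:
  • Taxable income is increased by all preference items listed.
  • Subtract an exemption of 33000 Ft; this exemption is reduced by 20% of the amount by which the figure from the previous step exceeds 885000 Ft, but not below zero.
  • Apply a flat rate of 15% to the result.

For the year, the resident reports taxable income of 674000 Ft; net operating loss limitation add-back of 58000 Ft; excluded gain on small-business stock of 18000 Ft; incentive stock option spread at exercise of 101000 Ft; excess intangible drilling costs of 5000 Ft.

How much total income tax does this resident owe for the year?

151740 Ft

Mainline income levy:
  235000 Ft × 16% = 37600 Ft
  439000 Ft × 26% = 114140 Ft
  → 151740 Ft

Parallel minimum levy:
  Adjusted income: 674000 Ft + 58000 Ft + 18000 Ft + 101000 Ft + 5000 Ft = 856000 Ft
  Exemption: 856000 Ft ≤ 885000 Ft, so full 33000 Ft applies
  Base: 856000 Ft − 33000 Ft = 823000 Ft
  823000 Ft × 15% = 123450 Ft

151740 Ft > 123450 Ft, so the mainline income levy governs.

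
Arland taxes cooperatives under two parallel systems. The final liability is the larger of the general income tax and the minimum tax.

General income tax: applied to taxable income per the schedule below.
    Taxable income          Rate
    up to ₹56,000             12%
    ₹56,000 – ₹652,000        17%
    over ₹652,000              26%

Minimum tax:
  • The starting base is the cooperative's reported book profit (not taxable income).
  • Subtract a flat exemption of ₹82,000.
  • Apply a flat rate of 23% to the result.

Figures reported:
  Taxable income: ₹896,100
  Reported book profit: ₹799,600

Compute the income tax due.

₹171,506

Minimum tax:
  Base (reported book profit): ₹799,600
  Less exemption ₹82,000 → base ₹717,600
  ₹717,600 × 23% = ₹165,048

General income tax:
  ₹56,000 × 12% = ₹6,720
  ₹596,000 × 17% = ₹101,320
  ₹244,100 × 26% = ₹63,466
  → ₹171,506

₹171,506 > ₹165,048, so the general income tax governs.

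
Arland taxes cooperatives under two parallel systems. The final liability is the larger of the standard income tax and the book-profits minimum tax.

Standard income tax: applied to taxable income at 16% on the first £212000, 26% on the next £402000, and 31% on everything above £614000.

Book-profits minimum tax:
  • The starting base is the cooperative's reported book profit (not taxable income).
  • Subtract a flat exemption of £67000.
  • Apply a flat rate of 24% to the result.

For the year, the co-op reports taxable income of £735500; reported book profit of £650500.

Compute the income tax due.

£176105

Book-profits minimum tax:
  Base (reported book profit): £650500
  Less exemption £67000 → base £583500
  £583500 × 24% = £140040

Standard income tax:
  £212000 × 16% = £33920
  £402000 × 26% = £104520
  £121500 × 31% = £37665
  → £176105

£176105 > £140040, so the standard income tax governs.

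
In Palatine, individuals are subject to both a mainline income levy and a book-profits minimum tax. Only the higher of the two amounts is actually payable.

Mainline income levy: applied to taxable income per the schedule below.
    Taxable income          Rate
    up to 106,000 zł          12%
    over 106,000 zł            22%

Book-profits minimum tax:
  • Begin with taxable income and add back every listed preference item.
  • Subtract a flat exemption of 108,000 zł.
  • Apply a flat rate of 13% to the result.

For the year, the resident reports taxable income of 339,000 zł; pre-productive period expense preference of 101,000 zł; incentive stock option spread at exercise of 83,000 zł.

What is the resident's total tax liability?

63,980 zł

Mainline income levy:
  106,000 zł × 12% = 12,720 zł
  233,000 zł × 22% = 51,260 zł
  → 63,980 zł

Book-profits minimum tax:
  Adjusted income: 339,000 zł + 101,000 zł + 83,000 zł = 523,000 zł
  Less exemption 108,000 zł → base 415,000 zł
  415,000 zł × 13% = 53,950 zł

63,980 zł > 53,950 zł, so the mainline income levy governs.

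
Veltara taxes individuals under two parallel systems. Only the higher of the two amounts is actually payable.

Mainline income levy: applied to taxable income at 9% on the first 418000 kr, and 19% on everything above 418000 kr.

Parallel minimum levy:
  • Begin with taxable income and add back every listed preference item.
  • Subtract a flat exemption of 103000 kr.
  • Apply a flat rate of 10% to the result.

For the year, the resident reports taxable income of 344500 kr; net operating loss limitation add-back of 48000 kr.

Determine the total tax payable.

31005 kr

Mainline income levy:
  344500 kr × 9% = 31005 kr

Parallel minimum levy:
  Adjusted income: 344500 kr + 48000 kr = 392500 kr
  Less exemption 103000 kr → base 289500 kr
  289500 kr × 10% = 28950 kr

31005 kr > 28950 kr, so the mainline income levy governs.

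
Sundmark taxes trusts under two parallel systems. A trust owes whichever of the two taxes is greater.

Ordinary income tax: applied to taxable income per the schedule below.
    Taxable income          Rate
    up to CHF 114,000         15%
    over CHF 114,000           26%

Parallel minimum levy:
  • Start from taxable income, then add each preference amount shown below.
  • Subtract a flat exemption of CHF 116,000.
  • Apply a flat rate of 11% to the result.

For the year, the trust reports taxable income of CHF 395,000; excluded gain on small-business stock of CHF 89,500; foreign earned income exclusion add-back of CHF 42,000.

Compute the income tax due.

Parallel minimum levy:
  Adjusted income: CHF 395,000 + CHF 89,500 + CHF 42,000 = CHF 526,500
  Less exemption CHF 116,000 → base CHF 410,500
  CHF 410,500 × 11% = CHF 45,155

Ordinary income tax:
  CHF 114,000 × 15% = CHF 17,100
  CHF 281,000 × 26% = CHF 73,060
  → CHF 90,160

CHF 90,160 > CHF 45,155, so the ordinary income tax governs.

CHF 90,160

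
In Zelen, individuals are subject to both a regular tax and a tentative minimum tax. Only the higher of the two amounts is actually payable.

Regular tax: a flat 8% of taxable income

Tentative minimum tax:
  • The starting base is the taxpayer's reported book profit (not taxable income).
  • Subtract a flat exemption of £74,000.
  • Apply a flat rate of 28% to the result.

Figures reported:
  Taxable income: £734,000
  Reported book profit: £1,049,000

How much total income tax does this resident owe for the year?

Tentative minimum tax:
  Base (reported book profit): £1,049,000
  Less exemption £74,000 → base £975,000
  £975,000 × 28% = £273,000

Regular tax:
  £734,000 × 8% = £58,720

£273,000 > £58,720, so the tentative minimum tax is the binding amount.

£273,000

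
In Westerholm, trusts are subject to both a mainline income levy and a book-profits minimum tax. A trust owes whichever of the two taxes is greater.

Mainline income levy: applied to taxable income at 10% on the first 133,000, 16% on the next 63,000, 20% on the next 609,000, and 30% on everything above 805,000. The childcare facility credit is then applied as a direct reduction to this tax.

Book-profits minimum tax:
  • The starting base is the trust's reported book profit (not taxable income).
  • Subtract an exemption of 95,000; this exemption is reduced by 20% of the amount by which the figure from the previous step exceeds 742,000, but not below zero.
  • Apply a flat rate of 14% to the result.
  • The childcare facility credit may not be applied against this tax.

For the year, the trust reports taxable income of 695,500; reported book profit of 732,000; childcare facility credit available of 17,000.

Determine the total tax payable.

106,280

Mainline income levy:
  133,000 × 10% = 13,300
  63,000 × 16% = 10,080
  499,500 × 20% = 99,900
  → 123,280
  Less childcare facility credit 17,000 → 106,280

Book-profits minimum tax:
  Base (reported book profit): 732,000
  Exemption: 732,000 ≤ 742,000, so full 95,000 applies
  Base: 732,000 − 95,000 = 637,000
  637,000 × 14% = 89,180

106,280 > 89,180, so the mainline income levy governs.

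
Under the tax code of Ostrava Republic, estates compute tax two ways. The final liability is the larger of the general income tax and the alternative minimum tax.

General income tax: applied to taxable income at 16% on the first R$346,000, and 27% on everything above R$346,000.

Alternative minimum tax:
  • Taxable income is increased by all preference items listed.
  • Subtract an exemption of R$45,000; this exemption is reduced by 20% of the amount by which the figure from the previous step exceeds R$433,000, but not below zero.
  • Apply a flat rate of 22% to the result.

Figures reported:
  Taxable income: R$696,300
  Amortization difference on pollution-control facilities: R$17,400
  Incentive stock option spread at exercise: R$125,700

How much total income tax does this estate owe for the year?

R$184,668

General income tax:
  R$346,000 × 16% = R$55,360
  R$350,300 × 27% = R$94,581
  → R$149,941

Alternative minimum tax:
  Adjusted income: R$696,300 + R$17,400 + R$125,700 = R$839,400
  Exemption: 20% × (R$839,400 − R$433,000) = R$81,280 ≥ R$45,000, so the exemption is fully phased out
  Base: R$839,400 − R$0 = R$839,400
  R$839,400 × 22% = R$184,668

R$184,668 > R$149,941, so the alternative minimum tax is the binding amount.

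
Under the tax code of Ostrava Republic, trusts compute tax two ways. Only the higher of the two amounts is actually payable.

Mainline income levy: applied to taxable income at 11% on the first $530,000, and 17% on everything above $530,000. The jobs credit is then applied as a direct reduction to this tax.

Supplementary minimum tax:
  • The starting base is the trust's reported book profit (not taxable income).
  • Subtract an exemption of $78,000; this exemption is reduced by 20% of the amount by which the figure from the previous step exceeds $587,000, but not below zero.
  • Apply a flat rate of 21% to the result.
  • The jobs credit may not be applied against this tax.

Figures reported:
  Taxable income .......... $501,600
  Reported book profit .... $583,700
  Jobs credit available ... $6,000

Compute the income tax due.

$106,197

Supplementary minimum tax:
  Base (reported book profit): $583,700
  Exemption: $583,700 ≤ $587,000, so full $78,000 applies
  Base: $583,700 − $78,000 = $505,700
  $505,700 × 21% = $106,197

Mainline income levy:
  $501,600 × 11% = $55,176
  Less jobs credit $6,000 → $49,176

$106,197 > $49,176, so the supplementary minimum tax is the binding amount.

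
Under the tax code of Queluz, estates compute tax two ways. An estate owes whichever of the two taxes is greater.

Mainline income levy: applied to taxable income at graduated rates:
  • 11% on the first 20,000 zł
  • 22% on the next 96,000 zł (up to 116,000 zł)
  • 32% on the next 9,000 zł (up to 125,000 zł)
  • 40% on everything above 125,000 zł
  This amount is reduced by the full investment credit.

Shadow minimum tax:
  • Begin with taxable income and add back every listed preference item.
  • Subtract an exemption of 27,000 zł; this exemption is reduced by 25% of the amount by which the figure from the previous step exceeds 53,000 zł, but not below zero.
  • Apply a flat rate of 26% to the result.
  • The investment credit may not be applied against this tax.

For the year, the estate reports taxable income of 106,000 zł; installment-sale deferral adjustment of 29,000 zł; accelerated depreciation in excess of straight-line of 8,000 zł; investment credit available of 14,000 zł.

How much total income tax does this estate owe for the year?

Mainline income levy:
  20,000 zł × 11% = 2,200 zł
  86,000 zł × 22% = 18,920 zł
  → 21,120 zł
  Less investment credit 14,000 zł → 7,120 zł

Shadow minimum tax:
  Adjusted income: 106,000 zł + 29,000 zł + 8,000 zł = 143,000 zł
  Exemption: 27,000 zł − 25% × (143,000 zł − 53,000 zł) = 27,000 zł − 22,500 zł = 4,500 zł
  Base: 143,000 zł − 4,500 zł = 138,500 zł
  138,500 zł × 26% = 36,010 zł

36,010 zł > 7,120 zł, so the shadow minimum tax is the binding amount.

36,010 zł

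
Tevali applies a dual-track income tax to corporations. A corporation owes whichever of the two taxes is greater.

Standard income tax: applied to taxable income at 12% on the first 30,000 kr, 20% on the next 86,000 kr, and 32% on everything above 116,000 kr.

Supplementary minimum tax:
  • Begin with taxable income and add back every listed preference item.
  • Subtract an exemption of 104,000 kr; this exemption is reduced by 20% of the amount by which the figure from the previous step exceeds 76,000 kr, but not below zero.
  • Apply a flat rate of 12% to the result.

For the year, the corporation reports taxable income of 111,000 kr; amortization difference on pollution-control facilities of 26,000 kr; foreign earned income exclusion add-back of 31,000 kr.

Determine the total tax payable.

Supplementary minimum tax:
  Adjusted income: 111,000 kr + 26,000 kr + 31,000 kr = 168,000 kr
  Exemption: 104,000 kr − 20% × (168,000 kr − 76,000 kr) = 104,000 kr − 18,400 kr = 85,600 kr
  Base: 168,000 kr − 85,600 kr = 82,400 kr
  82,400 kr × 12% = 9,888 kr

Standard income tax:
  30,000 kr × 12% = 3,600 kr
  81,000 kr × 20% = 16,200 kr
  → 19,800 kr

19,800 kr > 9,888 kr, so the standard income tax governs.

19,800 kr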